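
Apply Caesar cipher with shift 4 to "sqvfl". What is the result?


Caesar cipher: shift "sqvfl" by 4
  's' (pos 18) + 4 = pos 22 = 'w'
  'q' (pos 16) + 4 = pos 20 = 'u'
  'v' (pos 21) + 4 = pos 25 = 'z'
  'f' (pos 5) + 4 = pos 9 = 'j'
  'l' (pos 11) + 4 = pos 15 = 'p'
Result: wuzjp

wuzjp


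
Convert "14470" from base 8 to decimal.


Input: "14470" in base 8
Positional expansion:
  Digit '1' (value 1) x 8^4 = 4096
  Digit '4' (value 4) x 8^3 = 2048
  Digit '4' (value 4) x 8^2 = 256
  Digit '7' (value 7) x 8^1 = 56
  Digit '0' (value 0) x 8^0 = 0
Sum = 6456

6456


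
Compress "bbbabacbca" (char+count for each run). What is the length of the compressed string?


Input: bbbabacbca
Runs:
  'b' x 3 => "b3"
  'a' x 1 => "a1"
  'b' x 1 => "b1"
  'a' x 1 => "a1"
  'c' x 1 => "c1"
  'b' x 1 => "b1"
  'c' x 1 => "c1"
  'a' x 1 => "a1"
Compressed: "b3a1b1a1c1b1c1a1"
Compressed length: 16

16


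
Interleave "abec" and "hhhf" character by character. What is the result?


Interleaving "abec" and "hhhf":
  Position 0: 'a' from first, 'h' from second => "ah"
  Position 1: 'b' from first, 'h' from second => "bh"
  Position 2: 'e' from first, 'h' from second => "eh"
  Position 3: 'c' from first, 'f' from second => "cf"
Result: ahbhehcf

ahbhehcf


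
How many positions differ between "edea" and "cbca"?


Comparing "edea" and "cbca" position by position:
  Position 0: 'e' vs 'c' => DIFFER
  Position 1: 'd' vs 'b' => DIFFER
  Position 2: 'e' vs 'c' => DIFFER
  Position 3: 'a' vs 'a' => same
Positions that differ: 3

3


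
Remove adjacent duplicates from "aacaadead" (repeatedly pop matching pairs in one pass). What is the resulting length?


Input: aacaadead
Stack-based adjacent duplicate removal:
  Read 'a': push. Stack: a
  Read 'a': matches stack top 'a' => pop. Stack: (empty)
  Read 'c': push. Stack: c
  Read 'a': push. Stack: ca
  Read 'a': matches stack top 'a' => pop. Stack: c
  Read 'd': push. Stack: cd
  Read 'e': push. Stack: cde
  Read 'a': push. Stack: cdea
  Read 'd': push. Stack: cdead
Final stack: "cdead" (length 5)

5


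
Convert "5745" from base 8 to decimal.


Input: "5745" in base 8
Positional expansion:
  Digit '5' (value 5) x 8^3 = 2560
  Digit '7' (value 7) x 8^2 = 448
  Digit '4' (value 4) x 8^1 = 32
  Digit '5' (value 5) x 8^0 = 5
Sum = 3045

3045


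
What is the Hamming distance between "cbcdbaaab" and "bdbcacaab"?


Comparing "cbcdbaaab" and "bdbcacaab" position by position:
  Position 0: 'c' vs 'b' => differ
  Position 1: 'b' vs 'd' => differ
  Position 2: 'c' vs 'b' => differ
  Position 3: 'd' vs 'c' => differ
  Position 4: 'b' vs 'a' => differ
  Position 5: 'a' vs 'c' => differ
  Position 6: 'a' vs 'a' => same
  Position 7: 'a' vs 'a' => same
  Position 8: 'b' vs 'b' => same
Total differences (Hamming distance): 6

6


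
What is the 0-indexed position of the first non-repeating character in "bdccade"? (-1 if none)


Input: bdccade
Character frequencies:
  'a': 1
  'b': 1
  'c': 2
  'd': 2
  'e': 1
Scanning left to right for freq == 1:
  Position 0 ('b'): unique! => answer = 0

0


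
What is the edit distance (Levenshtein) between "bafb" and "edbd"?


Computing edit distance: "bafb" -> "edbd"
DP table:
           e    d    b    d
      0    1    2    3    4
  b   1    1    2    2    3
  a   2    2    2    3    3
  f   3    3    3    3    4
  b   4    4    4    3    4
Edit distance = dp[4][4] = 4

4


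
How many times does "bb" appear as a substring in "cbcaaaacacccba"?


Searching for "bb" in "cbcaaaacacccba"
Scanning each position:
  Position 0: "cb" => no
  Position 1: "bc" => no
  Position 2: "ca" => no
  Position 3: "aa" => no
  Position 4: "aa" => no
  Position 5: "aa" => no
  Position 6: "ac" => no
  Position 7: "ca" => no
  Position 8: "ac" => no
  Position 9: "cc" => no
  Position 10: "cc" => no
  Position 11: "cb" => no
  Position 12: "ba" => no
Total occurrences: 0

0


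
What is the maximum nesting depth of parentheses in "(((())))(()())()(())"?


Input: "(((())))(()())()(())"
Tracking depth:
  Position 0 '(': depth becomes 1
  Position 1 '(': depth becomes 2
  Position 2 '(': depth becomes 3
  Position 3 '(': depth becomes 4
  Position 4 ')': depth becomes 3
  Position 5 ')': depth becomes 2
  Position 6 ')': depth becomes 1
  Position 7 ')': depth becomes 0
  Position 8 '(': depth becomes 1
  Position 9 '(': depth becomes 2
  Position 10 ')': depth becomes 1
  Position 11 '(': depth becomes 2
  Position 12 ')': depth becomes 1
  Position 13 ')': depth becomes 0
  Position 14 '(': depth becomes 1
  Position 15 ')': depth becomes 0
  Position 16 '(': depth becomes 1
  Position 17 '(': depth becomes 2
  Position 18 ')': depth becomes 1
  Position 19 ')': depth becomes 0
Maximum depth reached: 4

4


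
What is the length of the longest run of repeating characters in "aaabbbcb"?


Input: "aaabbbcb"
Scanning for longest run:
  Position 1 ('a'): continues run of 'a', length=2
  Position 2 ('a'): continues run of 'a', length=3
  Position 3 ('b'): new char, reset run to 1
  Position 4 ('b'): continues run of 'b', length=2
  Position 5 ('b'): continues run of 'b', length=3
  Position 6 ('c'): new char, reset run to 1
  Position 7 ('b'): new char, reset run to 1
Longest run: 'a' with length 3

3


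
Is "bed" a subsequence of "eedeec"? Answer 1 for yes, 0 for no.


Check if "bed" is a subsequence of "eedeec"
Greedy scan:
  Position 0 ('e'): no match needed
  Position 1 ('e'): no match needed
  Position 2 ('d'): no match needed
  Position 3 ('e'): no match needed
  Position 4 ('e'): no match needed
  Position 5 ('c'): no match needed
Only matched 0/3 characters => not a subsequence

0


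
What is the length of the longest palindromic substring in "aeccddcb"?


Input: "aeccddcb"
Checking substrings for palindromes:
  [3:7] "cddc" (len 4) => palindrome
  [2:4] "cc" (len 2) => palindrome
  [4:6] "dd" (len 2) => palindrome
Longest palindromic substring: "cddc" with length 4

4


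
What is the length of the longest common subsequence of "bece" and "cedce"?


LCS of "bece" and "cedce"
DP table:
           c    e    d    c    e
      0    0    0    0    0    0
  b   0    0    0    0    0    0
  e   0    0    1    1    1    1
  c   0    1    1    1    2    2
  e   0    1    2    2    2    3
LCS length = dp[4][5] = 3

3


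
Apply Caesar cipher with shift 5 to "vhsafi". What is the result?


Caesar cipher: shift "vhsafi" by 5
  'v' (pos 21) + 5 = pos 0 = 'a'
  'h' (pos 7) + 5 = pos 12 = 'm'
  's' (pos 18) + 5 = pos 23 = 'x'
  'a' (pos 0) + 5 = pos 5 = 'f'
  'f' (pos 5) + 5 = pos 10 = 'k'
  'i' (pos 8) + 5 = pos 13 = 'n'
Result: amxfkn

amxfkn


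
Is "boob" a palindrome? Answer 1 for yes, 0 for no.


Input: boob
Reversed: boob
  Compare pos 0 ('b') with pos 3 ('b'): match
  Compare pos 1 ('o') with pos 2 ('o'): match
Result: palindrome

1


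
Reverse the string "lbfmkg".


Input: lbfmkg
Reading characters right to left:
  Position 5: 'g'
  Position 4: 'k'
  Position 3: 'm'
  Position 2: 'f'
  Position 1: 'b'
  Position 0: 'l'
Reversed: gkmfbl

gkmfbl


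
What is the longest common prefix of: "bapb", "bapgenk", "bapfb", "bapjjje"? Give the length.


Words: bapb, bapgenk, bapfb, bapjjje
  Position 0: all 'b' => match
  Position 1: all 'a' => match
  Position 2: all 'p' => match
  Position 3: ('b', 'g', 'f', 'j') => mismatch, stop
LCP = "bap" (length 3)

3


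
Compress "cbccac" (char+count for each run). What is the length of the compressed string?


Input: cbccac
Runs:
  'c' x 1 => "c1"
  'b' x 1 => "b1"
  'c' x 2 => "c2"
  'a' x 1 => "a1"
  'c' x 1 => "c1"
Compressed: "c1b1c2a1c1"
Compressed length: 10

10


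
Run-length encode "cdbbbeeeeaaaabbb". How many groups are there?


Input: cdbbbeeeeaaaabbb
Scanning for consecutive runs:
  Group 1: 'c' x 1 (positions 0-0)
  Group 2: 'd' x 1 (positions 1-1)
  Group 3: 'b' x 3 (positions 2-4)
  Group 4: 'e' x 4 (positions 5-8)
  Group 5: 'a' x 4 (positions 9-12)
  Group 6: 'b' x 3 (positions 13-15)
Total groups: 6

6


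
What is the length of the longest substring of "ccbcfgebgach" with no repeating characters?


Input: "ccbcfgebgach"
Sliding window (track last position of each char):
  Position 0 ('c'): window [0,0] length 1 -- new best
  Position 1 ('c'): repeat (last at 0), move window start to 1
  Position 1 ('c'): window [1,1] length 1
  Position 2 ('b'): window [1,2] length 2 -- new best
  Position 3 ('c'): repeat (last at 1), move window start to 2
  Position 3 ('c'): window [2,3] length 2
  Position 4 ('f'): window [2,4] length 3 -- new best
  Position 5 ('g'): window [2,5] length 4 -- new best
  Position 6 ('e'): window [2,6] length 5 -- new best
  Position 7 ('b'): repeat (last at 2), move window start to 3
  Position 7 ('b'): window [3,7] length 5
  Position 8 ('g'): repeat (last at 5), move window start to 6
  Position 8 ('g'): window [6,8] length 3
  Position 9 ('a'): window [6,9] length 4
  Position 10 ('c'): window [6,10] length 5
  Position 11 ('h'): window [6,11] length 6 -- new best
Longest substring with no repeats: "ebgach" with length 6

6


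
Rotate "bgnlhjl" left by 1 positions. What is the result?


Input: "bgnlhjl", rotate left by 1
First 1 characters: "b"
Remaining characters: "gnlhjl"
Concatenate remaining + first: "gnlhjl" + "b" = "gnlhjlb"

gnlhjlb


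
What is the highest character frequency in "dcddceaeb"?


Input: dcddceaeb
Character counts:
  'a': 1
  'b': 1
  'c': 2
  'd': 3
  'e': 2
Maximum frequency: 3

3


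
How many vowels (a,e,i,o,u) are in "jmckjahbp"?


Input: jmckjahbp
Checking each character:
  'j' at position 0: consonant
  'm' at position 1: consonant
  'c' at position 2: consonant
  'k' at position 3: consonant
  'j' at position 4: consonant
  'a' at position 5: vowel (running total: 1)
  'h' at position 6: consonant
  'b' at position 7: consonant
  'p' at position 8: consonant
Total vowels: 1

1


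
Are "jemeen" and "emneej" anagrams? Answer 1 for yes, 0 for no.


Strings: "jemeen", "emneej"
Sorted first:  eeejmn
Sorted second: eeejmn
Sorted forms match => anagrams

1


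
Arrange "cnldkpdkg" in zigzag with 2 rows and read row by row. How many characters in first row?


Zigzag "cnldkpdkg" into 2 rows:
Placing characters:
  'c' => row 0
  'n' => row 1
  'l' => row 0
  'd' => row 1
  'k' => row 0
  'p' => row 1
  'd' => row 0
  'k' => row 1
  'g' => row 0
Rows:
  Row 0: "clkdg"
  Row 1: "ndpk"
First row length: 5

5


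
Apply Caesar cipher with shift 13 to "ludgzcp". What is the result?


Caesar cipher: shift "ludgzcp" by 13
  'l' (pos 11) + 13 = pos 24 = 'y'
  'u' (pos 20) + 13 = pos 7 = 'h'
  'd' (pos 3) + 13 = pos 16 = 'q'
  'g' (pos 6) + 13 = pos 19 = 't'
  'z' (pos 25) + 13 = pos 12 = 'm'
  'c' (pos 2) + 13 = pos 15 = 'p'
  'p' (pos 15) + 13 = pos 2 = 'c'
Result: yhqtmpc

yhqtmpc


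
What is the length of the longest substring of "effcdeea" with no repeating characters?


Input: "effcdeea"
Sliding window (track last position of each char):
  Position 0 ('e'): window [0,0] length 1 -- new best
  Position 1 ('f'): window [0,1] length 2 -- new best
  Position 2 ('f'): repeat (last at 1), move window start to 2
  Position 2 ('f'): window [2,2] length 1
  Position 3 ('c'): window [2,3] length 2
  Position 4 ('d'): window [2,4] length 3 -- new best
  Position 5 ('e'): window [2,5] length 4 -- new best
  Position 6 ('e'): repeat (last at 5), move window start to 6
  Position 6 ('e'): window [6,6] length 1
  Position 7 ('a'): window [6,7] length 2
Longest substring with no repeats: "fcde" with length 4

4


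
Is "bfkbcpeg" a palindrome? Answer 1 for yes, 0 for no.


Input: bfkbcpeg
Reversed: gepcbkfb
  Compare pos 0 ('b') with pos 7 ('g'): MISMATCH
  Compare pos 1 ('f') with pos 6 ('e'): MISMATCH
  Compare pos 2 ('k') with pos 5 ('p'): MISMATCH
  Compare pos 3 ('b') with pos 4 ('c'): MISMATCH
Result: not a palindrome

0


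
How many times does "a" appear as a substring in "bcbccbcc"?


Searching for "a" in "bcbccbcc"
Scanning each position:
  Position 0: "b" => no
  Position 1: "c" => no
  Position 2: "b" => no
  Position 3: "c" => no
  Position 4: "c" => no
  Position 5: "b" => no
  Position 6: "c" => no
  Position 7: "c" => no
Total occurrences: 0

0


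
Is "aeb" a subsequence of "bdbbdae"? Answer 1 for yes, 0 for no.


Check if "aeb" is a subsequence of "bdbbdae"
Greedy scan:
  Position 0 ('b'): no match needed
  Position 1 ('d'): no match needed
  Position 2 ('b'): no match needed
  Position 3 ('b'): no match needed
  Position 4 ('d'): no match needed
  Position 5 ('a'): matches sub[0] = 'a'
  Position 6 ('e'): matches sub[1] = 'e'
Only matched 2/3 characters => not a subsequence

0


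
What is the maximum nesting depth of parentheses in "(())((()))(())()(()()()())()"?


Input: "(())((()))(())()(()()()())()"
Tracking depth:
  Position 0 '(': depth becomes 1
  Position 1 '(': depth becomes 2
  Position 2 ')': depth becomes 1
  Position 3 ')': depth becomes 0
  Position 4 '(': depth becomes 1
  Position 5 '(': depth becomes 2
  Position 6 '(': depth becomes 3
  Position 7 ')': depth becomes 2
  Position 8 ')': depth becomes 1
  Position 9 ')': depth becomes 0
  Position 10 '(': depth becomes 1
  Position 11 '(': depth becomes 2
  Position 12 ')': depth becomes 1
  Position 13 ')': depth becomes 0
  Position 14 '(': depth becomes 1
  Position 15 ')': depth becomes 0
  Position 16 '(': depth becomes 1
  Position 17 '(': depth becomes 2
  Position 18 ')': depth becomes 1
  Position 19 '(': depth becomes 2
  Position 20 ')': depth becomes 1
  Position 21 '(': depth becomes 2
  Position 22 ')': depth becomes 1
  Position 23 '(': depth becomes 2
  Position 24 ')': depth becomes 1
  Position 25 ')': depth becomes 0
  Position 26 '(': depth becomes 1
  Position 27 ')': depth becomes 0
Maximum depth reached: 3

3


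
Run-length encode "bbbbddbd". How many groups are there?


Input: bbbbddbd
Scanning for consecutive runs:
  Group 1: 'b' x 4 (positions 0-3)
  Group 2: 'd' x 2 (positions 4-5)
  Group 3: 'b' x 1 (positions 6-6)
  Group 4: 'd' x 1 (positions 7-7)
Total groups: 4

4


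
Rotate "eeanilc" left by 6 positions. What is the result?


Input: "eeanilc", rotate left by 6
First 6 characters: "eeanil"
Remaining characters: "c"
Concatenate remaining + first: "c" + "eeanil" = "ceeanil"

ceeanil


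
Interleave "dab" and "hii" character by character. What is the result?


Interleaving "dab" and "hii":
  Position 0: 'd' from first, 'h' from second => "dh"
  Position 1: 'a' from first, 'i' from second => "ai"
  Position 2: 'b' from first, 'i' from second => "bi"
Result: dhaibi

dhaibi


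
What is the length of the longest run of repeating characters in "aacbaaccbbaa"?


Input: "aacbaaccbbaa"
Scanning for longest run:
  Position 1 ('a'): continues run of 'a', length=2
  Position 2 ('c'): new char, reset run to 1
  Position 3 ('b'): new char, reset run to 1
  Position 4 ('a'): new char, reset run to 1
  Position 5 ('a'): continues run of 'a', length=2
  Position 6 ('c'): new char, reset run to 1
  Position 7 ('c'): continues run of 'c', length=2
  Position 8 ('b'): new char, reset run to 1
  Position 9 ('b'): continues run of 'b', length=2
  Position 10 ('a'): new char, reset run to 1
  Position 11 ('a'): continues run of 'a', length=2
Longest run: 'a' with length 2

2


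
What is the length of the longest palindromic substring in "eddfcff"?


Input: "eddfcff"
Checking substrings for palindromes:
  [3:6] "fcf" (len 3) => palindrome
  [1:3] "dd" (len 2) => palindrome
  [5:7] "ff" (len 2) => palindrome
Longest palindromic substring: "fcf" with length 3

3


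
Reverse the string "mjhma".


Input: mjhma
Reading characters right to left:
  Position 4: 'a'
  Position 3: 'm'
  Position 2: 'h'
  Position 1: 'j'
  Position 0: 'm'
Reversed: amhjm

amhjm


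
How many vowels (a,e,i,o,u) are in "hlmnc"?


Input: hlmnc
Checking each character:
  'h' at position 0: consonant
  'l' at position 1: consonant
  'm' at position 2: consonant
  'n' at position 3: consonant
  'c' at position 4: consonant
Total vowels: 0

0


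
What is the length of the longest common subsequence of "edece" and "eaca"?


LCS of "edece" and "eaca"
DP table:
           e    a    c    a
      0    0    0    0    0
  e   0    1    1    1    1
  d   0    1    1    1    1
  e   0    1    1    1    1
  c   0    1    1    2    2
  e   0    1    1    2    2
LCS length = dp[5][4] = 2

2


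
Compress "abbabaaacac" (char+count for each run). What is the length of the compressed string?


Input: abbabaaacac
Runs:
  'a' x 1 => "a1"
  'b' x 2 => "b2"
  'a' x 1 => "a1"
  'b' x 1 => "b1"
  'a' x 3 => "a3"
  'c' x 1 => "c1"
  'a' x 1 => "a1"
  'c' x 1 => "c1"
Compressed: "a1b2a1b1a3c1a1c1"
Compressed length: 16

16


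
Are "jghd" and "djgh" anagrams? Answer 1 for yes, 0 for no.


Strings: "jghd", "djgh"
Sorted first:  dghj
Sorted second: dghj
Sorted forms match => anagrams

1


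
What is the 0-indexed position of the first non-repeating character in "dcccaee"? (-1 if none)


Input: dcccaee
Character frequencies:
  'a': 1
  'c': 3
  'd': 1
  'e': 2
Scanning left to right for freq == 1:
  Position 0 ('d'): unique! => answer = 0

0


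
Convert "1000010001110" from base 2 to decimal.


Input: "1000010001110" in base 2
Positional expansion:
  Digit '1' (value 1) x 2^12 = 4096
  Digit '0' (value 0) x 2^11 = 0
  Digit '0' (value 0) x 2^10 = 0
  Digit '0' (value 0) x 2^9 = 0
  Digit '0' (value 0) x 2^8 = 0
  Digit '1' (value 1) x 2^7 = 128
  Digit '0' (value 0) x 2^6 = 0
  Digit '0' (value 0) x 2^5 = 0
  Digit '0' (value 0) x 2^4 = 0
  Digit '1' (value 1) x 2^3 = 8
  Digit '1' (value 1) x 2^2 = 4
  Digit '1' (value 1) x 2^1 = 2
  Digit '0' (value 0) x 2^0 = 0
Sum = 4238

4238


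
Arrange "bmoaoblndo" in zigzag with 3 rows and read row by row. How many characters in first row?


Zigzag "bmoaoblndo" into 3 rows:
Placing characters:
  'b' => row 0
  'm' => row 1
  'o' => row 2
  'a' => row 1
  'o' => row 0
  'b' => row 1
  'l' => row 2
  'n' => row 1
  'd' => row 0
  'o' => row 1
Rows:
  Row 0: "bod"
  Row 1: "mabno"
  Row 2: "ol"
First row length: 3

3


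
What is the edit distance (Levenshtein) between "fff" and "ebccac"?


Computing edit distance: "fff" -> "ebccac"
DP table:
           e    b    c    c    a    c
      0    1    2    3    4    5    6
  f   1    1    2    3    4    5    6
  f   2    2    2    3    4    5    6
  f   3    3    3    3    4    5    6
Edit distance = dp[3][6] = 6

6


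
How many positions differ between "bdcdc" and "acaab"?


Comparing "bdcdc" and "acaab" position by position:
  Position 0: 'b' vs 'a' => DIFFER
  Position 1: 'd' vs 'c' => DIFFER
  Position 2: 'c' vs 'a' => DIFFER
  Position 3: 'd' vs 'a' => DIFFER
  Position 4: 'c' vs 'b' => DIFFER
Positions that differ: 5

5


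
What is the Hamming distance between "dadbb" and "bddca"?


Comparing "dadbb" and "bddca" position by position:
  Position 0: 'd' vs 'b' => differ
  Position 1: 'a' vs 'd' => differ
  Position 2: 'd' vs 'd' => same
  Position 3: 'b' vs 'c' => differ
  Position 4: 'b' vs 'a' => differ
Total differences (Hamming distance): 4

4


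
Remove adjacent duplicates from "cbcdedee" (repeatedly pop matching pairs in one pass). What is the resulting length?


Input: cbcdedee
Stack-based adjacent duplicate removal:
  Read 'c': push. Stack: c
  Read 'b': push. Stack: cb
  Read 'c': push. Stack: cbc
  Read 'd': push. Stack: cbcd
  Read 'e': push. Stack: cbcde
  Read 'd': push. Stack: cbcded
  Read 'e': push. Stack: cbcdede
  Read 'e': matches stack top 'e' => pop. Stack: cbcded
Final stack: "cbcded" (length 6)

6


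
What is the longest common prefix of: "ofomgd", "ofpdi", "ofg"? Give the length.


Words: ofomgd, ofpdi, ofg
  Position 0: all 'o' => match
  Position 1: all 'f' => match
  Position 2: ('o', 'p', 'g') => mismatch, stop
LCP = "of" (length 2)

2


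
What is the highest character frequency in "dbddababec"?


Input: dbddababec
Character counts:
  'a': 2
  'b': 3
  'c': 1
  'd': 3
  'e': 1
Maximum frequency: 3

3


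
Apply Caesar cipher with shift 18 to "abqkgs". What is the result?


Caesar cipher: shift "abqkgs" by 18
  'a' (pos 0) + 18 = pos 18 = 's'
  'b' (pos 1) + 18 = pos 19 = 't'
  'q' (pos 16) + 18 = pos 8 = 'i'
  'k' (pos 10) + 18 = pos 2 = 'c'
  'g' (pos 6) + 18 = pos 24 = 'y'
  's' (pos 18) + 18 = pos 10 = 'k'
Result: sticyk

sticyk


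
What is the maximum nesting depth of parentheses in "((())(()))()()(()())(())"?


Input: "((())(()))()()(()())(())"
Tracking depth:
  Position 0 '(': depth becomes 1
  Position 1 '(': depth becomes 2
  Position 2 '(': depth becomes 3
  Position 3 ')': depth becomes 2
  Position 4 ')': depth becomes 1
  Position 5 '(': depth becomes 2
  Position 6 '(': depth becomes 3
  Position 7 ')': depth becomes 2
  Position 8 ')': depth becomes 1
  Position 9 ')': depth becomes 0
  Position 10 '(': depth becomes 1
  Position 11 ')': depth becomes 0
  Position 12 '(': depth becomes 1
  Position 13 ')': depth becomes 0
  Position 14 '(': depth becomes 1
  Position 15 '(': depth becomes 2
  Position 16 ')': depth becomes 1
  Position 17 '(': depth becomes 2
  Position 18 ')': depth becomes 1
  Position 19 ')': depth becomes 0
  Position 20 '(': depth becomes 1
  Position 21 '(': depth becomes 2
  Position 22 ')': depth becomes 1
  Position 23 ')': depth becomes 0
Maximum depth reached: 3

3


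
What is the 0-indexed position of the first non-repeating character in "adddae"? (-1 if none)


Input: adddae
Character frequencies:
  'a': 2
  'd': 3
  'e': 1
Scanning left to right for freq == 1:
  Position 0 ('a'): freq=2, skip
  Position 1 ('d'): freq=3, skip
  Position 2 ('d'): freq=3, skip
  Position 3 ('d'): freq=3, skip
  Position 4 ('a'): freq=2, skip
  Position 5 ('e'): unique! => answer = 5

5


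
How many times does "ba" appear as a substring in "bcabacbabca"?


Searching for "ba" in "bcabacbabca"
Scanning each position:
  Position 0: "bc" => no
  Position 1: "ca" => no
  Position 2: "ab" => no
  Position 3: "ba" => MATCH
  Position 4: "ac" => no
  Position 5: "cb" => no
  Position 6: "ba" => MATCH
  Position 7: "ab" => no
  Position 8: "bc" => no
  Position 9: "ca" => no
Total occurrences: 2

2


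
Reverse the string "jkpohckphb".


Input: jkpohckphb
Reading characters right to left:
  Position 9: 'b'
  Position 8: 'h'
  Position 7: 'p'
  Position 6: 'k'
  Position 5: 'c'
  Position 4: 'h'
  Position 3: 'o'
  Position 2: 'p'
  Position 1: 'k'
  Position 0: 'j'
Reversed: bhpkchopkj

bhpkchopkj


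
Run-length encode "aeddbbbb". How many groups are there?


Input: aeddbbbb
Scanning for consecutive runs:
  Group 1: 'a' x 1 (positions 0-0)
  Group 2: 'e' x 1 (positions 1-1)
  Group 3: 'd' x 2 (positions 2-3)
  Group 4: 'b' x 4 (positions 4-7)
Total groups: 4

4


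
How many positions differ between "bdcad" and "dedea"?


Comparing "bdcad" and "dedea" position by position:
  Position 0: 'b' vs 'd' => DIFFER
  Position 1: 'd' vs 'e' => DIFFER
  Position 2: 'c' vs 'd' => DIFFER
  Position 3: 'a' vs 'e' => DIFFER
  Position 4: 'd' vs 'a' => DIFFER
Positions that differ: 5

5


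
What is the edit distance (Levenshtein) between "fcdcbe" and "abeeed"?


Computing edit distance: "fcdcbe" -> "abeeed"
DP table:
           a    b    e    e    e    d
      0    1    2    3    4    5    6
  f   1    1    2    3    4    5    6
  c   2    2    2    3    4    5    6
  d   3    3    3    3    4    5    5
  c   4    4    4    4    4    5    6
  b   5    5    4    5    5    5    6
  e   6    6    5    4    5    5    6
Edit distance = dp[6][6] = 6

6


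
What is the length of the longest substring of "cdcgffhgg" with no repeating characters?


Input: "cdcgffhgg"
Sliding window (track last position of each char):
  Position 0 ('c'): window [0,0] length 1 -- new best
  Position 1 ('d'): window [0,1] length 2 -- new best
  Position 2 ('c'): repeat (last at 0), move window start to 1
  Position 2 ('c'): window [1,2] length 2
  Position 3 ('g'): window [1,3] length 3 -- new best
  Position 4 ('f'): window [1,4] length 4 -- new best
  Position 5 ('f'): repeat (last at 4), move window start to 5
  Position 5 ('f'): window [5,5] length 1
  Position 6 ('h'): window [5,6] length 2
  Position 7 ('g'): window [5,7] length 3
  Position 8 ('g'): repeat (last at 7), move window start to 8
  Position 8 ('g'): window [8,8] length 1
Longest substring with no repeats: "dcgf" with length 4

4


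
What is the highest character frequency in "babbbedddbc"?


Input: babbbedddbc
Character counts:
  'a': 1
  'b': 5
  'c': 1
  'd': 3
  'e': 1
Maximum frequency: 5

5


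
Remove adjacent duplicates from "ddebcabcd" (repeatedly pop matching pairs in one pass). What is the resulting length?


Input: ddebcabcd
Stack-based adjacent duplicate removal:
  Read 'd': push. Stack: d
  Read 'd': matches stack top 'd' => pop. Stack: (empty)
  Read 'e': push. Stack: e
  Read 'b': push. Stack: eb
  Read 'c': push. Stack: ebc
  Read 'a': push. Stack: ebca
  Read 'b': push. Stack: ebcab
  Read 'c': push. Stack: ebcabc
  Read 'd': push. Stack: ebcabcd
Final stack: "ebcabcd" (length 7)

7


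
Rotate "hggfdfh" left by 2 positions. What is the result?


Input: "hggfdfh", rotate left by 2
First 2 characters: "hg"
Remaining characters: "gfdfh"
Concatenate remaining + first: "gfdfh" + "hg" = "gfdfhhg"

gfdfhhg


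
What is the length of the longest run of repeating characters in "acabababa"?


Input: "acabababa"
Scanning for longest run:
  Position 1 ('c'): new char, reset run to 1
  Position 2 ('a'): new char, reset run to 1
  Position 3 ('b'): new char, reset run to 1
  Position 4 ('a'): new char, reset run to 1
  Position 5 ('b'): new char, reset run to 1
  Position 6 ('a'): new char, reset run to 1
  Position 7 ('b'): new char, reset run to 1
  Position 8 ('a'): new char, reset run to 1
Longest run: 'a' with length 1

1


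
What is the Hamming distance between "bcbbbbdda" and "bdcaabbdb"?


Comparing "bcbbbbdda" and "bdcaabbdb" position by position:
  Position 0: 'b' vs 'b' => same
  Position 1: 'c' vs 'd' => differ
  Position 2: 'b' vs 'c' => differ
  Position 3: 'b' vs 'a' => differ
  Position 4: 'b' vs 'a' => differ
  Position 5: 'b' vs 'b' => same
  Position 6: 'd' vs 'b' => differ
  Position 7: 'd' vs 'd' => same
  Position 8: 'a' vs 'b' => differ
Total differences (Hamming distance): 6

6


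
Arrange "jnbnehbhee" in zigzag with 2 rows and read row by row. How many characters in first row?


Zigzag "jnbnehbhee" into 2 rows:
Placing characters:
  'j' => row 0
  'n' => row 1
  'b' => row 0
  'n' => row 1
  'e' => row 0
  'h' => row 1
  'b' => row 0
  'h' => row 1
  'e' => row 0
  'e' => row 1
Rows:
  Row 0: "jbebe"
  Row 1: "nnhhe"
First row length: 5

5


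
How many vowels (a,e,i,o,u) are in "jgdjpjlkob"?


Input: jgdjpjlkob
Checking each character:
  'j' at position 0: consonant
  'g' at position 1: consonant
  'd' at position 2: consonant
  'j' at position 3: consonant
  'p' at position 4: consonant
  'j' at position 5: consonant
  'l' at position 6: consonant
  'k' at position 7: consonant
  'o' at position 8: vowel (running total: 1)
  'b' at position 9: consonant
Total vowels: 1

1


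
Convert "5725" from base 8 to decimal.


Input: "5725" in base 8
Positional expansion:
  Digit '5' (value 5) x 8^3 = 2560
  Digit '7' (value 7) x 8^2 = 448
  Digit '2' (value 2) x 8^1 = 16
  Digit '5' (value 5) x 8^0 = 5
Sum = 3029

3029


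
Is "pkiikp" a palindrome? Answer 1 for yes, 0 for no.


Input: pkiikp
Reversed: pkiikp
  Compare pos 0 ('p') with pos 5 ('p'): match
  Compare pos 1 ('k') with pos 4 ('k'): match
  Compare pos 2 ('i') with pos 3 ('i'): match
Result: palindrome

1


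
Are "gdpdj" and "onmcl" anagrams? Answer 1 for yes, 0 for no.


Strings: "gdpdj", "onmcl"
Sorted first:  ddgjp
Sorted second: clmno
Differ at position 0: 'd' vs 'c' => not anagrams

0


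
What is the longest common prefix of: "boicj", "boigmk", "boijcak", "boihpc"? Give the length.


Words: boicj, boigmk, boijcak, boihpc
  Position 0: all 'b' => match
  Position 1: all 'o' => match
  Position 2: all 'i' => match
  Position 3: ('c', 'g', 'j', 'h') => mismatch, stop
LCP = "boi" (length 3)

3


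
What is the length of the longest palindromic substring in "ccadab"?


Input: "ccadab"
Checking substrings for palindromes:
  [2:5] "ada" (len 3) => palindrome
  [0:2] "cc" (len 2) => palindrome
Longest palindromic substring: "ada" with length 3

3


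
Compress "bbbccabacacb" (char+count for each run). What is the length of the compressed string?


Input: bbbccabacacb
Runs:
  'b' x 3 => "b3"
  'c' x 2 => "c2"
  'a' x 1 => "a1"
  'b' x 1 => "b1"
  'a' x 1 => "a1"
  'c' x 1 => "c1"
  'a' x 1 => "a1"
  'c' x 1 => "c1"
  'b' x 1 => "b1"
Compressed: "b3c2a1b1a1c1a1c1b1"
Compressed length: 18

18


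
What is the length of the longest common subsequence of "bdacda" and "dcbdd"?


LCS of "bdacda" and "dcbdd"
DP table:
           d    c    b    d    d
      0    0    0    0    0    0
  b   0    0    0    1    1    1
  d   0    1    1    1    2    2
  a   0    1    1    1    2    2
  c   0    1    2    2    2    2
  d   0    1    2    2    3    3
  a   0    1    2    2    3    3
LCS length = dp[6][5] = 3

3


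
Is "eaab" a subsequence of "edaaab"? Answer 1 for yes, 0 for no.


Check if "eaab" is a subsequence of "edaaab"
Greedy scan:
  Position 0 ('e'): matches sub[0] = 'e'
  Position 1 ('d'): no match needed
  Position 2 ('a'): matches sub[1] = 'a'
  Position 3 ('a'): matches sub[2] = 'a'
  Position 4 ('a'): no match needed
  Position 5 ('b'): matches sub[3] = 'b'
All 4 characters matched => is a subsequence

1


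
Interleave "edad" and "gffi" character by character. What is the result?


Interleaving "edad" and "gffi":
  Position 0: 'e' from first, 'g' from second => "eg"
  Position 1: 'd' from first, 'f' from second => "df"
  Position 2: 'a' from first, 'f' from second => "af"
  Position 3: 'd' from first, 'i' from second => "di"
Result: egdfafdi

egdfafdi


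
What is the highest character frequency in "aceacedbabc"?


Input: aceacedbabc
Character counts:
  'a': 3
  'b': 2
  'c': 3
  'd': 1
  'e': 2
Maximum frequency: 3

3


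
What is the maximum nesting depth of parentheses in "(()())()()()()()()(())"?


Input: "(()())()()()()()()(())"
Tracking depth:
  Position 0 '(': depth becomes 1
  Position 1 '(': depth becomes 2
  Position 2 ')': depth becomes 1
  Position 3 '(': depth becomes 2
  Position 4 ')': depth becomes 1
  Position 5 ')': depth becomes 0
  Position 6 '(': depth becomes 1
  Position 7 ')': depth becomes 0
  Position 8 '(': depth becomes 1
  Position 9 ')': depth becomes 0
  Position 10 '(': depth becomes 1
  Position 11 ')': depth becomes 0
  Position 12 '(': depth becomes 1
  Position 13 ')': depth becomes 0
  Position 14 '(': depth becomes 1
  Position 15 ')': depth becomes 0
  Position 16 '(': depth becomes 1
  Position 17 ')': depth becomes 0
  Position 18 '(': depth becomes 1
  Position 19 '(': depth becomes 2
  Position 20 ')': depth becomes 1
  Position 21 ')': depth becomes 0
Maximum depth reached: 2

2


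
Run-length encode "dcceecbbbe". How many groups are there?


Input: dcceecbbbe
Scanning for consecutive runs:
  Group 1: 'd' x 1 (positions 0-0)
  Group 2: 'c' x 2 (positions 1-2)
  Group 3: 'e' x 2 (positions 3-4)
  Group 4: 'c' x 1 (positions 5-5)
  Group 5: 'b' x 3 (positions 6-8)
  Group 6: 'e' x 1 (positions 9-9)
Total groups: 6

6


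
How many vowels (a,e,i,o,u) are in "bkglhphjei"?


Input: bkglhphjei
Checking each character:
  'b' at position 0: consonant
  'k' at position 1: consonant
  'g' at position 2: consonant
  'l' at position 3: consonant
  'h' at position 4: consonant
  'p' at position 5: consonant
  'h' at position 6: consonant
  'j' at position 7: consonant
  'e' at position 8: vowel (running total: 1)
  'i' at position 9: vowel (running total: 2)
Total vowels: 2

2


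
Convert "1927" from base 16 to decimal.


Input: "1927" in base 16
Positional expansion:
  Digit '1' (value 1) x 16^3 = 4096
  Digit '9' (value 9) x 16^2 = 2304
  Digit '2' (value 2) x 16^1 = 32
  Digit '7' (value 7) x 16^0 = 7
Sum = 6439

6439


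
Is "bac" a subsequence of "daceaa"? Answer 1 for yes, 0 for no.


Check if "bac" is a subsequence of "daceaa"
Greedy scan:
  Position 0 ('d'): no match needed
  Position 1 ('a'): no match needed
  Position 2 ('c'): no match needed
  Position 3 ('e'): no match needed
  Position 4 ('a'): no match needed
  Position 5 ('a'): no match needed
Only matched 0/3 characters => not a subsequence

0


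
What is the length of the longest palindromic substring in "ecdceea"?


Input: "ecdceea"
Checking substrings for palindromes:
  [0:5] "ecdce" (len 5) => palindrome
  [1:4] "cdc" (len 3) => palindrome
  [4:6] "ee" (len 2) => palindrome
Longest palindromic substring: "ecdce" with length 5

5


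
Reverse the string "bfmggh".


Input: bfmggh
Reading characters right to left:
  Position 5: 'h'
  Position 4: 'g'
  Position 3: 'g'
  Position 2: 'm'
  Position 1: 'f'
  Position 0: 'b'
Reversed: hggmfb

hggmfb


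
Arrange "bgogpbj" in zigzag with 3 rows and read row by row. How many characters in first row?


Zigzag "bgogpbj" into 3 rows:
Placing characters:
  'b' => row 0
  'g' => row 1
  'o' => row 2
  'g' => row 1
  'p' => row 0
  'b' => row 1
  'j' => row 2
Rows:
  Row 0: "bp"
  Row 1: "ggb"
  Row 2: "oj"
First row length: 2

2


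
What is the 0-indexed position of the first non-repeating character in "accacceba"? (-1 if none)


Input: accacceba
Character frequencies:
  'a': 3
  'b': 1
  'c': 4
  'e': 1
Scanning left to right for freq == 1:
  Position 0 ('a'): freq=3, skip
  Position 1 ('c'): freq=4, skip
  Position 2 ('c'): freq=4, skip
  Position 3 ('a'): freq=3, skip
  Position 4 ('c'): freq=4, skip
  Position 5 ('c'): freq=4, skip
  Position 6 ('e'): unique! => answer = 6

6


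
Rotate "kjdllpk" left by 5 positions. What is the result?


Input: "kjdllpk", rotate left by 5
First 5 characters: "kjdll"
Remaining characters: "pk"
Concatenate remaining + first: "pk" + "kjdll" = "pkkjdll"

pkkjdll


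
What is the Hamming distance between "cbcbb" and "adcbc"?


Comparing "cbcbb" and "adcbc" position by position:
  Position 0: 'c' vs 'a' => differ
  Position 1: 'b' vs 'd' => differ
  Position 2: 'c' vs 'c' => same
  Position 3: 'b' vs 'b' => same
  Position 4: 'b' vs 'c' => differ
Total differences (Hamming distance): 3

3


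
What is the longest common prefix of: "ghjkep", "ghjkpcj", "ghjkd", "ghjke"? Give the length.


Words: ghjkep, ghjkpcj, ghjkd, ghjke
  Position 0: all 'g' => match
  Position 1: all 'h' => match
  Position 2: all 'j' => match
  Position 3: all 'k' => match
  Position 4: ('e', 'p', 'd', 'e') => mismatch, stop
LCP = "ghjk" (length 4)

4


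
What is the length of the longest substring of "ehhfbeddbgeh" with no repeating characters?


Input: "ehhfbeddbgeh"
Sliding window (track last position of each char):
  Position 0 ('e'): window [0,0] length 1 -- new best
  Position 1 ('h'): window [0,1] length 2 -- new best
  Position 2 ('h'): repeat (last at 1), move window start to 2
  Position 2 ('h'): window [2,2] length 1
  Position 3 ('f'): window [2,3] length 2
  Position 4 ('b'): window [2,4] length 3 -- new best
  Position 5 ('e'): window [2,5] length 4 -- new best
  Position 6 ('d'): window [2,6] length 5 -- new best
  Position 7 ('d'): repeat (last at 6), move window start to 7
  Position 7 ('d'): window [7,7] length 1
  Position 8 ('b'): window [7,8] length 2
  Position 9 ('g'): window [7,9] length 3
  Position 10 ('e'): window [7,10] length 4
  Position 11 ('h'): window [7,11] length 5
Longest substring with no repeats: "hfbed" with length 5

5


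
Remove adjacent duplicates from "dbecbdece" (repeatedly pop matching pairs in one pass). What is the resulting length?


Input: dbecbdece
Stack-based adjacent duplicate removal:
  Read 'd': push. Stack: d
  Read 'b': push. Stack: db
  Read 'e': push. Stack: dbe
  Read 'c': push. Stack: dbec
  Read 'b': push. Stack: dbecb
  Read 'd': push. Stack: dbecbd
  Read 'e': push. Stack: dbecbde
  Read 'c': push. Stack: dbecbdec
  Read 'e': push. Stack: dbecbdece
Final stack: "dbecbdece" (length 9)

9


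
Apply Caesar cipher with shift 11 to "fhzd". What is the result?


Caesar cipher: shift "fhzd" by 11
  'f' (pos 5) + 11 = pos 16 = 'q'
  'h' (pos 7) + 11 = pos 18 = 's'
  'z' (pos 25) + 11 = pos 10 = 'k'
  'd' (pos 3) + 11 = pos 14 = 'o'
Result: qsko

qsko


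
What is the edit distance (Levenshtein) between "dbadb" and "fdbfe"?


Computing edit distance: "dbadb" -> "fdbfe"
DP table:
           f    d    b    f    e
      0    1    2    3    4    5
  d   1    1    1    2    3    4
  b   2    2    2    1    2    3
  a   3    3    3    2    2    3
  d   4    4    3    3    3    3
  b   5    5    4    3    4    4
Edit distance = dp[5][5] = 4

4


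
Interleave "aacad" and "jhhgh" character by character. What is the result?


Interleaving "aacad" and "jhhgh":
  Position 0: 'a' from first, 'j' from second => "aj"
  Position 1: 'a' from first, 'h' from second => "ah"
  Position 2: 'c' from first, 'h' from second => "ch"
  Position 3: 'a' from first, 'g' from second => "ag"
  Position 4: 'd' from first, 'h' from second => "dh"
Result: ajahchagdh

ajahchagdh


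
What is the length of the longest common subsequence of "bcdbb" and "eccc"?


LCS of "bcdbb" and "eccc"
DP table:
           e    c    c    c
      0    0    0    0    0
  b   0    0    0    0    0
  c   0    0    1    1    1
  d   0    0    1    1    1
  b   0    0    1    1    1
  b   0    0    1    1    1
LCS length = dp[5][4] = 1

1


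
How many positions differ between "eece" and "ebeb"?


Comparing "eece" and "ebeb" position by position:
  Position 0: 'e' vs 'e' => same
  Position 1: 'e' vs 'b' => DIFFER
  Position 2: 'c' vs 'e' => DIFFER
  Position 3: 'e' vs 'b' => DIFFER
Positions that differ: 3

3


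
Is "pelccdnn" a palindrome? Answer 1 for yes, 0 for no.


Input: pelccdnn
Reversed: nndcclep
  Compare pos 0 ('p') with pos 7 ('n'): MISMATCH
  Compare pos 1 ('e') with pos 6 ('n'): MISMATCH
  Compare pos 2 ('l') with pos 5 ('d'): MISMATCH
  Compare pos 3 ('c') with pos 4 ('c'): match
Result: not a palindrome

0


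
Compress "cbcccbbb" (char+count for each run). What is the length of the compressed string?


Input: cbcccbbb
Runs:
  'c' x 1 => "c1"
  'b' x 1 => "b1"
  'c' x 3 => "c3"
  'b' x 3 => "b3"
Compressed: "c1b1c3b3"
Compressed length: 8

8


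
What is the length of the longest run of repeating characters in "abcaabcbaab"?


Input: "abcaabcbaab"
Scanning for longest run:
  Position 1 ('b'): new char, reset run to 1
  Position 2 ('c'): new char, reset run to 1
  Position 3 ('a'): new char, reset run to 1
  Position 4 ('a'): continues run of 'a', length=2
  Position 5 ('b'): new char, reset run to 1
  Position 6 ('c'): new char, reset run to 1
  Position 7 ('b'): new char, reset run to 1
  Position 8 ('a'): new char, reset run to 1
  Position 9 ('a'): continues run of 'a', length=2
  Position 10 ('b'): new char, reset run to 1
Longest run: 'a' with length 2

2


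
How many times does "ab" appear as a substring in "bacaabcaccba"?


Searching for "ab" in "bacaabcaccba"
Scanning each position:
  Position 0: "ba" => no
  Position 1: "ac" => no
  Position 2: "ca" => no
  Position 3: "aa" => no
  Position 4: "ab" => MATCH
  Position 5: "bc" => no
  Position 6: "ca" => no
  Position 7: "ac" => no
  Position 8: "cc" => no
  Position 9: "cb" => no
  Position 10: "ba" => no
Total occurrences: 1

1


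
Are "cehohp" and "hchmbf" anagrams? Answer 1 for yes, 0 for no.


Strings: "cehohp", "hchmbf"
Sorted first:  cehhop
Sorted second: bcfhhm
Differ at position 0: 'c' vs 'b' => not anagrams

0


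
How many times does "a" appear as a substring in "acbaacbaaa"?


Searching for "a" in "acbaacbaaa"
Scanning each position:
  Position 0: "a" => MATCH
  Position 1: "c" => no
  Position 2: "b" => no
  Position 3: "a" => MATCH
  Position 4: "a" => MATCH
  Position 5: "c" => no
  Position 6: "b" => no
  Position 7: "a" => MATCH
  Position 8: "a" => MATCH
  Position 9: "a" => MATCH
Total occurrences: 6

6
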